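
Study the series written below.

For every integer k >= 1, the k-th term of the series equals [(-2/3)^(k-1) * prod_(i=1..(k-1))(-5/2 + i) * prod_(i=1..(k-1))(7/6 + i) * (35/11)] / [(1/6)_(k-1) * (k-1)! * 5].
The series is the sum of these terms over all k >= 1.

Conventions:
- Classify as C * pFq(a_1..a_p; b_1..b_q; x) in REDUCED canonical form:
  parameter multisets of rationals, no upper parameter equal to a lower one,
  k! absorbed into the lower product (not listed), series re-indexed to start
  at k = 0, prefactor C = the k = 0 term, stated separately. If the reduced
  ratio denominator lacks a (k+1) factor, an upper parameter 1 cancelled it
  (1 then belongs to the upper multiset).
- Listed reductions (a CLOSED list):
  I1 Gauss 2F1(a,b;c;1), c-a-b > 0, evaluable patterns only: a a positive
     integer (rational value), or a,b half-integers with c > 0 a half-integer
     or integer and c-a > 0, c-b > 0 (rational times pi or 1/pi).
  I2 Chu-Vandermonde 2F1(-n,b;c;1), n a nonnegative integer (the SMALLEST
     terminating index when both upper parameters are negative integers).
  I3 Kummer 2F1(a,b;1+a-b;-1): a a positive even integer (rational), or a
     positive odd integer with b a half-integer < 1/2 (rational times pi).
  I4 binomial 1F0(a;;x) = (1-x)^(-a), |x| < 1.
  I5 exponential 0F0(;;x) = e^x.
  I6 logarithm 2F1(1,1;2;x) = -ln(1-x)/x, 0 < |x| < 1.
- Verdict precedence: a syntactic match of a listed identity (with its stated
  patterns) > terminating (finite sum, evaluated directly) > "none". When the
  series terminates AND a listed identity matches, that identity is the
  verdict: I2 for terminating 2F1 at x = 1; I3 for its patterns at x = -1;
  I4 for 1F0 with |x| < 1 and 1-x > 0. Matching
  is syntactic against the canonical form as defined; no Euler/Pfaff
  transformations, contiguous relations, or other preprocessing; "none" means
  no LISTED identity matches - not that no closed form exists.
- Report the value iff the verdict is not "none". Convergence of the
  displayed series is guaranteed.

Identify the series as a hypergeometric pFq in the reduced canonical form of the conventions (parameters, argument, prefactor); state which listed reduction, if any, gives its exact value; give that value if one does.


Canonical form: C = 7/11 times 2F1 with upper {-3/2, 13/6}, lower {1/6}, x = -2/3. Verdict: none - at argument -2/3 the multisets {-3/2, 13/6} ; {1/6} match no listed identity.

Key step: with t_0 = 7/11, the constant factors (prefactor 7/11) combine into one prefactor.
Adjacent-term ratio: r(k) = (-2/3) * (k-3/2) (k+13/6) / [(k+1/6) (k+1)] - rational in k. x = (-2/3); t_0 = 7/11; negate the roots.


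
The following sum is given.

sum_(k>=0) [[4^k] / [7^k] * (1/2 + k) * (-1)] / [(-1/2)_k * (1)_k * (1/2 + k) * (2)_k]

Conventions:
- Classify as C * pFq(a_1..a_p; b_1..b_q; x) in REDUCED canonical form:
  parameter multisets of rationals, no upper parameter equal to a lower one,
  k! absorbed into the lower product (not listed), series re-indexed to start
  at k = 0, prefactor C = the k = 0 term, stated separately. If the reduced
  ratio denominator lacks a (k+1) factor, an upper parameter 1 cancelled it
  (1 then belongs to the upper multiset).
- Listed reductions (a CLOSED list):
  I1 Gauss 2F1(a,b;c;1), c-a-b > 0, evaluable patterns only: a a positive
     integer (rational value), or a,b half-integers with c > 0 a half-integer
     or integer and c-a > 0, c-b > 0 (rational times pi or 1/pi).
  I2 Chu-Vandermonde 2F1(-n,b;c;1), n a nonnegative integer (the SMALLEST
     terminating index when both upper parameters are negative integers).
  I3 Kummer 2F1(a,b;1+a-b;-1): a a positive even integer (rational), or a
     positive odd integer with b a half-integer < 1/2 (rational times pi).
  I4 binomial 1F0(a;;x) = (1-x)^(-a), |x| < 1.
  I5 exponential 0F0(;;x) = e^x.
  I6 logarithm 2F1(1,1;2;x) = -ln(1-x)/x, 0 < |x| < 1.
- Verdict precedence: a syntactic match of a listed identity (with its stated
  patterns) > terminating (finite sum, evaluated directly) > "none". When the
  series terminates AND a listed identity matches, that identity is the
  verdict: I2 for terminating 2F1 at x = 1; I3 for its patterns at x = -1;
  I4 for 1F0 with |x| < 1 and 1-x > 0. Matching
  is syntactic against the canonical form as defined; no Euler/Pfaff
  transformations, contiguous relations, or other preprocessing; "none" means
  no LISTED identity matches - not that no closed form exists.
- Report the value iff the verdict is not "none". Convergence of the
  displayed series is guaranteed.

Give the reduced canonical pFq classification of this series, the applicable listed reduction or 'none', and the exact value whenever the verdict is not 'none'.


First insight: with t_0 = -1, k + 1/2 divides numerator and denominator alike; C = -1, x = 4/7 after cancelling.
Term ratio: r(k) = (4/7) * 1 / [(k-1/2) (k+2) (k+1)] ; factor over Q: parameters, x = (4/7), and C = -1.

At argument 4/7: a 0F2 with upper {-}, lower {-1/2, 2}, scaled by C = -1. Verdict: none. A 0F2 with upper {-} fits none of I1-I6 at x = 4/7; the sum runs forever.


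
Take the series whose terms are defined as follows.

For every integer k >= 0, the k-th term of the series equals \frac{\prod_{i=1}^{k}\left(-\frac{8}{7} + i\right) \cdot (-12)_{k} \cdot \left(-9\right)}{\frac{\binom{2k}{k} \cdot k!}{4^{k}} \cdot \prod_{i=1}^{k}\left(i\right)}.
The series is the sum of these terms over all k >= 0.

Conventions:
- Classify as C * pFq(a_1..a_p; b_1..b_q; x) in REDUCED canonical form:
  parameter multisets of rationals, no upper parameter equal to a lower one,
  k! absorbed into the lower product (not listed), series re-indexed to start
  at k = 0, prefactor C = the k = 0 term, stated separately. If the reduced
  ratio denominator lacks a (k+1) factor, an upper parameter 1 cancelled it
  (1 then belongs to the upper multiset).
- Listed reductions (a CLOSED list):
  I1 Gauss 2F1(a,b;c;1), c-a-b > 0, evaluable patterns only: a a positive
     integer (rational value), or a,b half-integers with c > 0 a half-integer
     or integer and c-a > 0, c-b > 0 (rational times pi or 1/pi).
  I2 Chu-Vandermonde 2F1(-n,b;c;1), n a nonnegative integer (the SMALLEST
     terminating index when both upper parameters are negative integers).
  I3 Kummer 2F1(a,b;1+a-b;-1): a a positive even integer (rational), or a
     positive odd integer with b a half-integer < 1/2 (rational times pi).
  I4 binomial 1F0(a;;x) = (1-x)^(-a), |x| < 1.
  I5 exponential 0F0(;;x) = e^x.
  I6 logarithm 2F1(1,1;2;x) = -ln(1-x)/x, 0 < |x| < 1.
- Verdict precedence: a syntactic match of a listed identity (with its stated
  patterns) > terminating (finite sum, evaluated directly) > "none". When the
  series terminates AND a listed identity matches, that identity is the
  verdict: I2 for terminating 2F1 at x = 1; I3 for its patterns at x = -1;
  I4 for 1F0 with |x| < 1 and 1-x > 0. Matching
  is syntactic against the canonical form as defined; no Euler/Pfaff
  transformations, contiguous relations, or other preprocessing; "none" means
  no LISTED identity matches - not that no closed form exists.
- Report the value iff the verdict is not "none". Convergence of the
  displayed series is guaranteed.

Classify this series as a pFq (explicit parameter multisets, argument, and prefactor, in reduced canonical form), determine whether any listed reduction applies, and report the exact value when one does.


Canonical form: C = -9 times 2F1 with upper {-12, -\frac{1}{7}}, lower {\frac{1}{2}}, x = 1. Verdict: Vandermonde's identity (I2) fires (terminating 2F1 at x = 1 with n = 12, b = -1/7, c = \frac{1}{2}). Value: -\frac{209809845387747}{12886238384131}.

First insight: x = 1 and the product of the first k integers (C = -9) is k!.
Consecutive-term ratio: r(k) = 1 * (k-12) (k-\frac{1}{7}) / [(k+\frac{1}{2}) (k+1)] - rational in k. x = 1; t_0 = -9; negate the roots.


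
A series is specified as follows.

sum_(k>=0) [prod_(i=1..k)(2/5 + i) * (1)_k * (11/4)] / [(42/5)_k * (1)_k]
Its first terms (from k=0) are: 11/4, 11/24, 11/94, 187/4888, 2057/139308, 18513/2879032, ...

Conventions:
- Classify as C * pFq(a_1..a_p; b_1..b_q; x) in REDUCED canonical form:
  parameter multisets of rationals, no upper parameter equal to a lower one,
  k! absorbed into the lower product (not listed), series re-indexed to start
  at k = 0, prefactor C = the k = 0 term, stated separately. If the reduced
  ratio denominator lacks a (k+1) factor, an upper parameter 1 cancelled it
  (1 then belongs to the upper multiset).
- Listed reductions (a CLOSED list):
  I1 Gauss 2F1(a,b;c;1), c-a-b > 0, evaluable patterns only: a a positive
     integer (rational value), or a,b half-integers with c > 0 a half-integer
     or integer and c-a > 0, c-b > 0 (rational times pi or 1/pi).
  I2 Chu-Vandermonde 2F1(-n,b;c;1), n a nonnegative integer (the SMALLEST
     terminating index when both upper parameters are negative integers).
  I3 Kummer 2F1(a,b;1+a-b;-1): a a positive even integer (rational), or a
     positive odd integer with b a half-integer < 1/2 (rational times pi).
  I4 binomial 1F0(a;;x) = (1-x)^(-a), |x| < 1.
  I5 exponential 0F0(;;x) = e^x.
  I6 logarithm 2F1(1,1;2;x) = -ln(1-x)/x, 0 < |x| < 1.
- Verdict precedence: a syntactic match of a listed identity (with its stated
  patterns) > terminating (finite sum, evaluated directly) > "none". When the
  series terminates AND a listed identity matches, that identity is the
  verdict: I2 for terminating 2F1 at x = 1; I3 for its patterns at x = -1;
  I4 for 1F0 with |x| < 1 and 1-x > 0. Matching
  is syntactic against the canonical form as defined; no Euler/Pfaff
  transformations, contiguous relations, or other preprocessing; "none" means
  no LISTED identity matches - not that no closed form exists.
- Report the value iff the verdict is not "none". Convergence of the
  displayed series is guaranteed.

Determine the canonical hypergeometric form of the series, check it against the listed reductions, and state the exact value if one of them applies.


With C = 11/4: the canonical form is 2F1(1, 7/5; 42/5; 1). Verdict at x = 1: the Gauss summation I1 matches (x = 1: the Gamma ratio telescopes since c-a-b = 6 > 0 and a = 1 in Z>0). Its exact value is 407/120.

Key observation: t_0 = 11/4 here, and the running product (C = 11/4, x = 1) telescopes to a rising factorial.
Step ratio: r(k) = 1 * (k+1) (k+7/5) / [(k+42/5) (k+1)] ; factor over Q: parameters, x = 1, and C = 11/4.


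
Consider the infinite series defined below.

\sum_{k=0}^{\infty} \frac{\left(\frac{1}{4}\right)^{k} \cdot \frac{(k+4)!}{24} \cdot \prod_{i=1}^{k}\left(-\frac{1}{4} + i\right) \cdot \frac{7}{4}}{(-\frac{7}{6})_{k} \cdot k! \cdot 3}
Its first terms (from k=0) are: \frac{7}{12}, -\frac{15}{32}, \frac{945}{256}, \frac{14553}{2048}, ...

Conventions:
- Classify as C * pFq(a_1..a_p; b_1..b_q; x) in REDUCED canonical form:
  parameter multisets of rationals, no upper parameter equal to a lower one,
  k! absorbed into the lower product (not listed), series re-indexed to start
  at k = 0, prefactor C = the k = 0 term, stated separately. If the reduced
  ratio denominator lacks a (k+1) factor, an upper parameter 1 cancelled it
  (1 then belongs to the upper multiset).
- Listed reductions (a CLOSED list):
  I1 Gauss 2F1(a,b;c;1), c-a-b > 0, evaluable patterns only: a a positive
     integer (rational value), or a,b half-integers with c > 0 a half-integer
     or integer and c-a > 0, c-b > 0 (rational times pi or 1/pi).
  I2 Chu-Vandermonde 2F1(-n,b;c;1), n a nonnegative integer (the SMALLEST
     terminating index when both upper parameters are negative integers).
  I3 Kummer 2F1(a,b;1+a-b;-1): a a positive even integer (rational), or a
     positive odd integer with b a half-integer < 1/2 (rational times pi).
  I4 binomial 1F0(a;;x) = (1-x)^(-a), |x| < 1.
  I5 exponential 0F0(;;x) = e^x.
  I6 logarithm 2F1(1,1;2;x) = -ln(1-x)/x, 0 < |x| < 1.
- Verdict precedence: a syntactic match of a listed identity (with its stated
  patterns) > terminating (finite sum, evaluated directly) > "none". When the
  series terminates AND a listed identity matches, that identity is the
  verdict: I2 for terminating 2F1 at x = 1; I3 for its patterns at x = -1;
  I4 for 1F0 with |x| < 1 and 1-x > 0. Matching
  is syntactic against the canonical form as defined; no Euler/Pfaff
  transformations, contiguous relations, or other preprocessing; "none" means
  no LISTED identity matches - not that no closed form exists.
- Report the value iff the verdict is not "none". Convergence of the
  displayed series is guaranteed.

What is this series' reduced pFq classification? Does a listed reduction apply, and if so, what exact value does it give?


Prefactor \frac{7}{12}, argument \frac{1}{4}: 2F1 with upper {\frac{3}{4}, 5} over lower {-\frac{7}{6}}. Verdict: none. Every listed pattern misses the 2F1 form at \frac{1}{4}, upper {\frac{3}{4}, 5}.

The tell: x = \frac{1}{4} and the running product (C = 7/12) telescopes to a rising factorial.
Ratio: r(k) = \frac{1}{4} * (k+\frac{3}{4}) (k+5) / [(k-\frac{7}{6}) (k+1)] - rational in k. x = \frac{1}{4}; t_0 = \frac{7}{12}; negate the roots.


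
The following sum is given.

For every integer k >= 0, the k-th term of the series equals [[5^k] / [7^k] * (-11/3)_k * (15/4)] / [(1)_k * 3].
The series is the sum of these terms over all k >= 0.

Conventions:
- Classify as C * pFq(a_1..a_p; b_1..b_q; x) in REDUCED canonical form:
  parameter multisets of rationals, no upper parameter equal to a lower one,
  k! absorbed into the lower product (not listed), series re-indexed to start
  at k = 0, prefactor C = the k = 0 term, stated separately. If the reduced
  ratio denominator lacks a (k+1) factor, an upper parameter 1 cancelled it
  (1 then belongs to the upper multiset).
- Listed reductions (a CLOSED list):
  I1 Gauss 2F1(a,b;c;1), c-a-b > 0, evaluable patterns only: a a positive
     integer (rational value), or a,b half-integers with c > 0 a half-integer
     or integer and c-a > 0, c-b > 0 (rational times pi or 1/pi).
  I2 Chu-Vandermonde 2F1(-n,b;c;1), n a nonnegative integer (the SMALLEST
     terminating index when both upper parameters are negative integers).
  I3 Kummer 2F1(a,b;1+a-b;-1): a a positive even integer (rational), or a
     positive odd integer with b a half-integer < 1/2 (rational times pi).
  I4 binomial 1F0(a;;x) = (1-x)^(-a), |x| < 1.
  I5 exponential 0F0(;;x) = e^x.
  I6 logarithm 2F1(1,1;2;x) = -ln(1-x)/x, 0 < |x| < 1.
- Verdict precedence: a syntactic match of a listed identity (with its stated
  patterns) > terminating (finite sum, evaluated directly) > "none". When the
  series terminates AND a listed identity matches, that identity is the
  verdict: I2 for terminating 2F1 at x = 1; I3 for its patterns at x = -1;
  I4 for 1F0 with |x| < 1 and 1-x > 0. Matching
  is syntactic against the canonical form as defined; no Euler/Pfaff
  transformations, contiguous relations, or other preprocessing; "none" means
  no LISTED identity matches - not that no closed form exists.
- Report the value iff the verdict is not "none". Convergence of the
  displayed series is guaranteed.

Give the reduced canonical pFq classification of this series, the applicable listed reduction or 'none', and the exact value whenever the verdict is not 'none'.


Classification (C = 5/4): 1F0 with upper {-11/3}, lower {-}, argument x = 5/7. Verdict at x = 5/7: the binomial series (I4) matches (the 1F0 binomial series: exponent 11/3, x = 5/7). Sum: (5/4) * (2/7)^(11/3).

The tell: x = (5/7) and the two geometric factors (C = 5/4) combine into one argument.
Ratio: r(k) = (5/7) * (k-11/3) / [(k+1)] - rational; roots negated = parameters, x = (5/7), C = 5/4.


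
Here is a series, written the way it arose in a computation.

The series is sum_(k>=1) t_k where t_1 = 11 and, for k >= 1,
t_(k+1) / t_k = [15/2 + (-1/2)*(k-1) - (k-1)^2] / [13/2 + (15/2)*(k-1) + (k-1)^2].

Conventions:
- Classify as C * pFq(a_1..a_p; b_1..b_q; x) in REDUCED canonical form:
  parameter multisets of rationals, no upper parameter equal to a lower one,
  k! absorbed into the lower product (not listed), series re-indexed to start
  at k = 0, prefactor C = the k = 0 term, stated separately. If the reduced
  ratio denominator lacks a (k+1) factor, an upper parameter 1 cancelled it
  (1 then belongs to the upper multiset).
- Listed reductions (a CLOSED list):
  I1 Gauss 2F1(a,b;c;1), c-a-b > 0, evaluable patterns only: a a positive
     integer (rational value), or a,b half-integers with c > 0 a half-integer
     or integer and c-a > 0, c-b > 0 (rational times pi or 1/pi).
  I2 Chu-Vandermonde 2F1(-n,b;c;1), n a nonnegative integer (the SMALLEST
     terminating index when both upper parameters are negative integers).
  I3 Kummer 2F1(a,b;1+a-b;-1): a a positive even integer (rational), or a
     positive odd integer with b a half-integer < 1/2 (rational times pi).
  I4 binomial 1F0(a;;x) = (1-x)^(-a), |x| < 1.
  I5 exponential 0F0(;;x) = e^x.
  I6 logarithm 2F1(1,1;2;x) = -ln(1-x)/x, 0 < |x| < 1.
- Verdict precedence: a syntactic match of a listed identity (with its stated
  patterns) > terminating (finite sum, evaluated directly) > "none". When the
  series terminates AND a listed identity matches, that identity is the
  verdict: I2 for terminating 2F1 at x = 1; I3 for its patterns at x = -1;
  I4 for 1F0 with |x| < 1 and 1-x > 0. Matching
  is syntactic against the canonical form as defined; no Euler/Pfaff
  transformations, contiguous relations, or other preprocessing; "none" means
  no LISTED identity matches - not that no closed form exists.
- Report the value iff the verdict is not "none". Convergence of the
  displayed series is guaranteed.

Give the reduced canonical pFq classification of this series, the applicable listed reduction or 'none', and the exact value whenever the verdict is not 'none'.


x = -1 here; the reduced form reads 2F1, upper {-5/2, 3}, lower {13/2}, C = 11. Verdict: the Kummer evaluation I3 applies (x = -1; c = 13/2 equals 1+a-b for upper {-5/2, 3}: listed pattern). Sum: (38115/4096) * pi.

Structural cue: t_0 being 11, factor the ratio over Q (C = 11): negated roots = parameters.
Ratio: r(k) = (-1) * (k-5/2) (k+3) / [(k+13/2) (k+1)] - poly over poly, x = (-1) from leading terms; C = 11 at k = 0.


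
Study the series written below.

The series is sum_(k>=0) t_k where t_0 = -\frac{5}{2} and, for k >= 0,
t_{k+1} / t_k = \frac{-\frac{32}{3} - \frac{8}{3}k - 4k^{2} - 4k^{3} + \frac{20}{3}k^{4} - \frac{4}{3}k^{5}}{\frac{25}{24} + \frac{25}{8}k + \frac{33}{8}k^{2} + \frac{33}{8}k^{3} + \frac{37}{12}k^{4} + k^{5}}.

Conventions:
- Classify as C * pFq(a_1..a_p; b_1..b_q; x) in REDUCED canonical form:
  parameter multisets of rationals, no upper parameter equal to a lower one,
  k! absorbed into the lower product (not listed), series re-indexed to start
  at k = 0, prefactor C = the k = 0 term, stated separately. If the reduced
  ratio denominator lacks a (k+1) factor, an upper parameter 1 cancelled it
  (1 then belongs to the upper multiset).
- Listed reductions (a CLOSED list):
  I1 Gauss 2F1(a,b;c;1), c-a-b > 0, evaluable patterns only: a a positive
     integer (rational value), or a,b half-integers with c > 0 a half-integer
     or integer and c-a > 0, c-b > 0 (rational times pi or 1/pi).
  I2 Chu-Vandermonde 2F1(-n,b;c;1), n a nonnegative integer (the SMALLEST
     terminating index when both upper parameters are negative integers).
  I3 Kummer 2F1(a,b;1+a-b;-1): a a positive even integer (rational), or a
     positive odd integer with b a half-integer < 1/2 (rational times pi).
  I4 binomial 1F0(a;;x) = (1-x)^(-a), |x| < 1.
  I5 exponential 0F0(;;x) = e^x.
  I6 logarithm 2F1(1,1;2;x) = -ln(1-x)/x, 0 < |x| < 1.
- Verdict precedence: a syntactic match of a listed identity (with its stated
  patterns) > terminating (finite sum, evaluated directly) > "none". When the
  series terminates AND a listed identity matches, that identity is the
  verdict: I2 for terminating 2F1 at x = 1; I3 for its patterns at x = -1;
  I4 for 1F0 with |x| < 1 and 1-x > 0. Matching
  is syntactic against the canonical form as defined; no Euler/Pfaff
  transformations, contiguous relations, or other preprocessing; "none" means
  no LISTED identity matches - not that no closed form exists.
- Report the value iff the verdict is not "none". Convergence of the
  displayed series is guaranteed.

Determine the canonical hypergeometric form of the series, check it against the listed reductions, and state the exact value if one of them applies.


Canonical form: C = -\frac{5}{2} times 3F2 with upper {-4, -2, 1}, lower {\frac{5}{6}, \frac{5}{4}}, x = -\frac{4}{3}. Verdict: terminating (-2 upstairs). 3 nonzero terms in all; added directly. Exact value: -\frac{569}{330}.

Key observation: t_0 being -\frac{5}{2}, cancel k^2 + 1 from the displayed ratio first; then C = -5/2.
Ratio: r(k) = -\frac{4}{3} * (k-4) (k-2) (k+1) / [(k+\frac{5}{6}) (k+\frac{5}{4}) (k+1)] - rational in k, leading ratio -\frac{4}{3}; with t_0 = -\frac{5}{2}, classification follows.


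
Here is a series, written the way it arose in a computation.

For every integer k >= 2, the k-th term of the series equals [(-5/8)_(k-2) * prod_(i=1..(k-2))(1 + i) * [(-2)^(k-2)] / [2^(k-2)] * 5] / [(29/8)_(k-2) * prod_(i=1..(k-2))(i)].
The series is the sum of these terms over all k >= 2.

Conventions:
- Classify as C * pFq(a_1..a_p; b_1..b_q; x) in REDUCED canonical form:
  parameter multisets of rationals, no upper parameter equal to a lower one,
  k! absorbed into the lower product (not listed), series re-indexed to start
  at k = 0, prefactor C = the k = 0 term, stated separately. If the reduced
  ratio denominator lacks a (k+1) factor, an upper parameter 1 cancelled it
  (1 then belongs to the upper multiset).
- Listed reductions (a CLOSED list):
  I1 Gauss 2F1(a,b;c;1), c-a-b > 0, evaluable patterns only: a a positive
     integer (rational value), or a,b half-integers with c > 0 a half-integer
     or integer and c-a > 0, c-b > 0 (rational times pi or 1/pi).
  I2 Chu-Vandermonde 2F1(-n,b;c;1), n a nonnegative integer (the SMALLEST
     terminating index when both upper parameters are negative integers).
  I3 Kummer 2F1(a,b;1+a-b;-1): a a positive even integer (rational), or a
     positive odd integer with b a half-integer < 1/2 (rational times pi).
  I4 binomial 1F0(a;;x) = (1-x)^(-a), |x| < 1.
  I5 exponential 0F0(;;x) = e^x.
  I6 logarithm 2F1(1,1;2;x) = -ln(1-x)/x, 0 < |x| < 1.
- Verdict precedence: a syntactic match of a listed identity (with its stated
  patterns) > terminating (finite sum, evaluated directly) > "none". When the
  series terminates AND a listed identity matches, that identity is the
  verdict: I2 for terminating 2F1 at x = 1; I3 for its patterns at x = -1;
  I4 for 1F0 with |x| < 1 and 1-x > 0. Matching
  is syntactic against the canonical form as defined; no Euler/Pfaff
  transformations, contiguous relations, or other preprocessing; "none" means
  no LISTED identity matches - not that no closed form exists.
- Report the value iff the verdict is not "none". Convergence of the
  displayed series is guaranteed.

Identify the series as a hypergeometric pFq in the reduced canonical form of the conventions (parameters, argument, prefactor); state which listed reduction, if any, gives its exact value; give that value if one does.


Reduced: x = -1, 2F1, upper = {-5/8, 2}, lower = {29/8}, C = 5. Verdict: this is the Kummer evaluation I3 (x = -1; c = 29/8 equals 1+a-b for upper {-5/8, 2}: listed pattern). Value: 105/16.

Key observation: from the first term 5: the running product (C = 5, x = -1) telescopes to a rising factorial.
Ratio: r(k) = (-1) * (k-5/8) (k+2) / [(k+29/8) (k+1)] - rational in k, leading ratio (-1); with t_0 = 5, classification follows.


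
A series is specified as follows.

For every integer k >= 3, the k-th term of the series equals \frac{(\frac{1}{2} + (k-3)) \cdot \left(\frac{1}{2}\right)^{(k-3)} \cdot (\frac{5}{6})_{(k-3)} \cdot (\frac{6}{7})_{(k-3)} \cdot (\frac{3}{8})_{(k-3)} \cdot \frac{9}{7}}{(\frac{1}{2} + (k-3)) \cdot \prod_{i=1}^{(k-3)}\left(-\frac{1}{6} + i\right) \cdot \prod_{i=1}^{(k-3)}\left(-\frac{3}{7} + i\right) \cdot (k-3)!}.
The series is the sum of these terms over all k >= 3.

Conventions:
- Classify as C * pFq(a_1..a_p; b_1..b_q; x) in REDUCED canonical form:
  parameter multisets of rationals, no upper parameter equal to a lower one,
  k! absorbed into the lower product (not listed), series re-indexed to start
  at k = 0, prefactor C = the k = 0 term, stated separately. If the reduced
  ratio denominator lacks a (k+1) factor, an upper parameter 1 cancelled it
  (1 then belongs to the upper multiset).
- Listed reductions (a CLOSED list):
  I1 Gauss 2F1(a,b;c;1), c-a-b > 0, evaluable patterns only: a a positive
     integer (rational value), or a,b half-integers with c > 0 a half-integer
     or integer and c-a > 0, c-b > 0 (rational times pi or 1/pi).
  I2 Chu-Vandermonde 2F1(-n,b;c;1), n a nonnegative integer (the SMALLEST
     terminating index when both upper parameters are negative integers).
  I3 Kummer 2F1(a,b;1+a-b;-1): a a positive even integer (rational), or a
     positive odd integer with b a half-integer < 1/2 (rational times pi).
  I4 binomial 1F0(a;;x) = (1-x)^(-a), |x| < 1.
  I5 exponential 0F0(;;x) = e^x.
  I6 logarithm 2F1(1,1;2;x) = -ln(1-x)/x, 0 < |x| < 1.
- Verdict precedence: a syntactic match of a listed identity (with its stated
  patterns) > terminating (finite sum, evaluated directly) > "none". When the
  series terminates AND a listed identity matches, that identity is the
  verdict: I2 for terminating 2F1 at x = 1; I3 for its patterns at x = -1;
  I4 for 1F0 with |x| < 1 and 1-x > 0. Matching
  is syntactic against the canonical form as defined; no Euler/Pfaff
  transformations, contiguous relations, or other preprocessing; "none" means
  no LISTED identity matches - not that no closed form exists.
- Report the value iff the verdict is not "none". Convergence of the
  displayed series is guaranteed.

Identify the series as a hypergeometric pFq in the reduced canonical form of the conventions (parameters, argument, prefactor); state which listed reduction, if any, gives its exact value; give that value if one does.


Key step: with t_0 = \frac{9}{7}, k + 1/2 divides numerator and denominator alike; prefactor 9/7 after cancelling.
Term ratio: r(k) = \frac{1}{2} * (k+\frac{3}{8}) (k+\frac{6}{7}) / [(k+\frac{4}{7}) (k+1)] ; factor over Q: parameters, x = \frac{1}{2}, and C = \frac{9}{7}.

This is \frac{9}{7} * 2F1(\frac{3}{8}, \frac{6}{7}; \frac{4}{7}; \frac{1}{2}) in reduced canonical form. Verdict: none here - no I1-I6 shape fits x = \frac{1}{2} with lower {\frac{4}{7}}.


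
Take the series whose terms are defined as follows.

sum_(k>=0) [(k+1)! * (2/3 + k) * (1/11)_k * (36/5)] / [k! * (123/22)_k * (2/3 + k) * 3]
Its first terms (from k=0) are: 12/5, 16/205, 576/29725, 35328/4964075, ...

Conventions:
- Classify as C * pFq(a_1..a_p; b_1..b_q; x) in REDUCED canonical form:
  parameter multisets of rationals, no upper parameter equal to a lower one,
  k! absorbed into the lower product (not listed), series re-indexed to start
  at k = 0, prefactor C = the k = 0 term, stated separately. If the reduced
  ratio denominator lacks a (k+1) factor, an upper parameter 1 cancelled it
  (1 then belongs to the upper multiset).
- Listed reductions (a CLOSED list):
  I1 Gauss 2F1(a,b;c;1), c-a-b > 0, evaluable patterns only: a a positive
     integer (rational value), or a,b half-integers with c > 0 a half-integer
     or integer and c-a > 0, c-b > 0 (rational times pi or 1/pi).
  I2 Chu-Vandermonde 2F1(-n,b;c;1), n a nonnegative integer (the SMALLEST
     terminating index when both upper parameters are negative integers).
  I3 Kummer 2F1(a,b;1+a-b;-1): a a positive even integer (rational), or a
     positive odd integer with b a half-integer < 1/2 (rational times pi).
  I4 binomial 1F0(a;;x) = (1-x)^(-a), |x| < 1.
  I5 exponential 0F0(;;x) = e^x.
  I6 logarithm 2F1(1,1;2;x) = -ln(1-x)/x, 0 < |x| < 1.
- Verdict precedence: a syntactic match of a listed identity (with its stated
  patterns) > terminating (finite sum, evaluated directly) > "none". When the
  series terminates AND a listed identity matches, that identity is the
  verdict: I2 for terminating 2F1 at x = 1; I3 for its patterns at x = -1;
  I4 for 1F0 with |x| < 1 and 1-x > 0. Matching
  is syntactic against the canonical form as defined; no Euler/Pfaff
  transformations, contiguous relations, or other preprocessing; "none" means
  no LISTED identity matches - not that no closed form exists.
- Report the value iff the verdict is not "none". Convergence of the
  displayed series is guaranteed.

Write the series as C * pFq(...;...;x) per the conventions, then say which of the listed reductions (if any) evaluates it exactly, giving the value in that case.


Canonical form: C = 12/5 times 2F1 with upper {1/11, 2}, lower {123/22}, x = 1. Verdict: this is the Gauss summation I1 (x = 1: the Gamma ratio telescopes since c-a-b = 7/2 > 0 and a = 2 in Z>0). Hence: 31916/12705.

Structural cue: with t_0 = 12/5, the factorial ratio (C = 12/5, x = 1) (k+a-1)!/(a-1)! is a rising factorial (a)_k.
Step ratio: r(k) = 1 * (k+1/11) (k+2) / [(k+123/22) (k+1)] - rational in k. x = 1; t_0 = 12/5; negate the roots.


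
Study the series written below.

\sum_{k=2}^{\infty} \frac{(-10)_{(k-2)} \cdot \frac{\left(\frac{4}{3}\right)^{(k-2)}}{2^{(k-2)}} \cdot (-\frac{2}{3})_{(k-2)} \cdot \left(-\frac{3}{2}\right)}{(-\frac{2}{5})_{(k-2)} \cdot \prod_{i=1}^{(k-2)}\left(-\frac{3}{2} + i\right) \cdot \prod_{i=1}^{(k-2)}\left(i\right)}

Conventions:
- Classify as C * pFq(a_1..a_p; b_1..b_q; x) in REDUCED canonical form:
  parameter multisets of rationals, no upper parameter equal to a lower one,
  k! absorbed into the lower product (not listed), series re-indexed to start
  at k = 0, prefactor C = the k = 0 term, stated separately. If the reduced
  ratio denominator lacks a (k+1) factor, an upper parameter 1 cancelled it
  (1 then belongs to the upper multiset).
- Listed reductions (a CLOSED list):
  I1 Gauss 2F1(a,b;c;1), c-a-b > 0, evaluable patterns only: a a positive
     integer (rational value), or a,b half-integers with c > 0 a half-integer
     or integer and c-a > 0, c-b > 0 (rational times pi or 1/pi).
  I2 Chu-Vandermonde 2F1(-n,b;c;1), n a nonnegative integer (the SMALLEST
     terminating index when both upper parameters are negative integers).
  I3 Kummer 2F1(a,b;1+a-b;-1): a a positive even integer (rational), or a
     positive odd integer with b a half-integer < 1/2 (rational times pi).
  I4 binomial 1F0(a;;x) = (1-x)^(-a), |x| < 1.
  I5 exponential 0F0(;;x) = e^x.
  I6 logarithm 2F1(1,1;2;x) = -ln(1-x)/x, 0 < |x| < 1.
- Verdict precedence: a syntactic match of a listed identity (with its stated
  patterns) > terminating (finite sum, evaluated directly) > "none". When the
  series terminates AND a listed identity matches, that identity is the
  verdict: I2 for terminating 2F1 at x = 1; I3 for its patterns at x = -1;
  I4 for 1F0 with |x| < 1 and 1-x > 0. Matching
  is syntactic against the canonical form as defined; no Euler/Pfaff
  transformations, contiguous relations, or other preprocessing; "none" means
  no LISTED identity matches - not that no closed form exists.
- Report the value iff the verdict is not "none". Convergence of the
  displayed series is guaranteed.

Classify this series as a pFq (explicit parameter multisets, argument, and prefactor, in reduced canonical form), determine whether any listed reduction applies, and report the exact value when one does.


Reduced: x = \frac{2}{3}, 2F2, upper = {-10, -\frac{2}{3}}, lower = {-\frac{1}{2}, -\frac{2}{5}}, C = -\frac{3}{2}. Verdict: terminating - upper -10 stops the sum at k = 10; the 11 terms are added exactly. Value: \frac{10814045399840246613377}{2823422353083233383482}.

First insight: from the first term -\frac{3}{2}: the lower running product (prefactor -3/2) is a rising factorial.
Step ratio: r(k) = \frac{2}{3} * (k-10) (k-\frac{2}{3}) / [(k-\frac{1}{2}) (k-\frac{2}{5}) (k+1)] - rational; roots negated = parameters, x = \frac{2}{3}, C = -\frac{3}{2}.


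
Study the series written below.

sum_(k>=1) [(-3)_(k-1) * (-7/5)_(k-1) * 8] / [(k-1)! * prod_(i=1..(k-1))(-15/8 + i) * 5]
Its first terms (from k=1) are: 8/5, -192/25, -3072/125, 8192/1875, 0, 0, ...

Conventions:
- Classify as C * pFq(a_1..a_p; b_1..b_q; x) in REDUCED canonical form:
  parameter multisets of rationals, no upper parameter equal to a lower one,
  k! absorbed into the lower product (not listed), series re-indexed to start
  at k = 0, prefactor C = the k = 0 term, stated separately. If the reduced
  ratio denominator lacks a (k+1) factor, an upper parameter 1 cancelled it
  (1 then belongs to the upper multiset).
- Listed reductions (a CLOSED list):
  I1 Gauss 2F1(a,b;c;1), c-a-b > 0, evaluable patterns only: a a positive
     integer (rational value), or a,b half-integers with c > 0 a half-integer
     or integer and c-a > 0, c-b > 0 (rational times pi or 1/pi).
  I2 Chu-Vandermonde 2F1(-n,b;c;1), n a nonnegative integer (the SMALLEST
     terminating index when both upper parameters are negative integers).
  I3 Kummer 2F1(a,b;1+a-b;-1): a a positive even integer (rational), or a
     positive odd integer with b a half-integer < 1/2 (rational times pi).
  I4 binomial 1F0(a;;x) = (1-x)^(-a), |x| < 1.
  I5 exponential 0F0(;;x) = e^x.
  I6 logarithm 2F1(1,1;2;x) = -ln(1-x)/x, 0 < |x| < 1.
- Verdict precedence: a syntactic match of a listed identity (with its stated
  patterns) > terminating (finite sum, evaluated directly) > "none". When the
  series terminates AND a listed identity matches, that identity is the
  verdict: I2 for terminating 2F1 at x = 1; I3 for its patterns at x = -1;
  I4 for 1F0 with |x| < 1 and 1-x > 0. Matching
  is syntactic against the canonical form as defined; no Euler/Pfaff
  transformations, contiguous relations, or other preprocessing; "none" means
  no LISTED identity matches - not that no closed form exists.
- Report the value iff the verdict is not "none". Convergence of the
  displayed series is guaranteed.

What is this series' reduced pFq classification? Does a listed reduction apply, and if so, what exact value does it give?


This is 8/5 * 2F1(-3, -7/5; -7/8; 1) in reduced canonical form. Verdict: this is the Chu-Vandermonde identity I2 (terminating 2F1 at x = 1 with n = 3, b = -7/5, c = -7/8). Value: -49288/1875.

The tell: x = 1 and the lower running product (C = 8/5, x = 1) is a rising factorial.
Term ratio: r(k) = 1 * (k-3) (k-7/5) / [(k-7/8) (k+1)] - rational in k, leading ratio 1; with t_0 = 8/5, classification follows.


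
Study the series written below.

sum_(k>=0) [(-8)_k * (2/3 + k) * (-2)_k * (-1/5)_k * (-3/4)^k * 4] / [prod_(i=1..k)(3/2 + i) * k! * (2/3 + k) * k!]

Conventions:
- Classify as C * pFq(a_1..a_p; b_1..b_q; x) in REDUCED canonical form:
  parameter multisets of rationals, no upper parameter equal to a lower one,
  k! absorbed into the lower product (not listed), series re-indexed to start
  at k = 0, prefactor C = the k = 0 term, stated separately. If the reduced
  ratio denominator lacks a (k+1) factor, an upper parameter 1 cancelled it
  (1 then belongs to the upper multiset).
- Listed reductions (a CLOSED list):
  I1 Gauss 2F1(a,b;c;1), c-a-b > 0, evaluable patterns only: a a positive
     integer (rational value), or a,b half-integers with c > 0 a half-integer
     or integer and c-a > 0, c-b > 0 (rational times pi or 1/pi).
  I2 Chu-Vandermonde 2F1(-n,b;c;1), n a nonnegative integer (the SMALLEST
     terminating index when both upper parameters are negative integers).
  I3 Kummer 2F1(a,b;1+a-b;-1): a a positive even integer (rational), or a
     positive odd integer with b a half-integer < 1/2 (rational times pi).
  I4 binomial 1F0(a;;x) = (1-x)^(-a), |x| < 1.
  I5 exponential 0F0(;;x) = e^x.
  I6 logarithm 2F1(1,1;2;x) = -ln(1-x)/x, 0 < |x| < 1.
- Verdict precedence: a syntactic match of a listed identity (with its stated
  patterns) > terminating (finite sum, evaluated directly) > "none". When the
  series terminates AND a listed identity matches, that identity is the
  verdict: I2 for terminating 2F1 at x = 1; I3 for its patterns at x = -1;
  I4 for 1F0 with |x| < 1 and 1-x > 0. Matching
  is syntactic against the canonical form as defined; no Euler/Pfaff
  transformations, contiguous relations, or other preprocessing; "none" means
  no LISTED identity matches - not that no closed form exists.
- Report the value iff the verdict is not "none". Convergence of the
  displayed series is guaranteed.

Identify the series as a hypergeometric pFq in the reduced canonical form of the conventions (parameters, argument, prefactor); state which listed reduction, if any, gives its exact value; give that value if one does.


Canonical form: C = 4 times 3F2 with upper {-8, -2, -1/5}, lower {1, 5/2}, x = -3/4. Verdict: terminating. (-2)_k vanishes past k = 2, leaving a 3-term sum, computed directly. Sum: 836/125.

Structural cue: with t_0 = 4, striking the common factor k + 2/3 reduces the term (C = 4).
Consecutive-term ratio: r(k) = (-3/4) * (k-8) (k-2) (k-1/5) / [(k+1) (k+5/2) (k+1)] - poly over poly, x = (-3/4) from leading terms; C = 4 at k = 0.


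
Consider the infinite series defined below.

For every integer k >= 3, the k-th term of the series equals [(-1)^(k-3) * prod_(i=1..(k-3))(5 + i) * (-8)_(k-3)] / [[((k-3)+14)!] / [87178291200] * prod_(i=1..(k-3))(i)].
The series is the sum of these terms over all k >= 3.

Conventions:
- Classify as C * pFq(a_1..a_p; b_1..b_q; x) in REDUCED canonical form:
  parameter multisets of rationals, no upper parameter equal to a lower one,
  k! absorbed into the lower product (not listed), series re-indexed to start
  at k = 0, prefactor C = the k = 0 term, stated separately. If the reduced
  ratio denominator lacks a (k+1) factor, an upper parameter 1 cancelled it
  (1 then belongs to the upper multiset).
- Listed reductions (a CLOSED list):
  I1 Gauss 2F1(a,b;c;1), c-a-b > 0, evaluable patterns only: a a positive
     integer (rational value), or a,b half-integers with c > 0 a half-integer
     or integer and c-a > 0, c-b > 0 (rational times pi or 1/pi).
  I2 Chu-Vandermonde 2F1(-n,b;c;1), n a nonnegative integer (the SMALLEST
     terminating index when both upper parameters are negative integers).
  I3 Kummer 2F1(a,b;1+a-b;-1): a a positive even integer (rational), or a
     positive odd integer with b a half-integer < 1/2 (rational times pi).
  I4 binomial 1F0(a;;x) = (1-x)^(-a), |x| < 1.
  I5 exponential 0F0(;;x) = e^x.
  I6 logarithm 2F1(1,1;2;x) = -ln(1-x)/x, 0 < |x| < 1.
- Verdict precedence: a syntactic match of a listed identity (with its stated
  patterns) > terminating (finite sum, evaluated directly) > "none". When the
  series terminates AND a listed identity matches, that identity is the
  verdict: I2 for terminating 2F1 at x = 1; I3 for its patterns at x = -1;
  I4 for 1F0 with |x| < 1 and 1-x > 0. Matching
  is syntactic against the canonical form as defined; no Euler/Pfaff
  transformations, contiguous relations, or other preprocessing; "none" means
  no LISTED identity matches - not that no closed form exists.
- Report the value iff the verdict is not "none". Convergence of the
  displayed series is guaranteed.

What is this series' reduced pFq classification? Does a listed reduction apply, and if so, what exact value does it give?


This is 1 * 2F1(-8, 6; 15; -1) in reduced canonical form. Verdict: Kummer's theorem (I3) matches (x = -1; c = 15 equals 1+a-b for upper {-8, 6}: listed pattern). Exact value: 91/5.

Structural cue: from the first term 1: the product of the first k integers (C = 1) is k!.
Consecutive-term ratio: r(k) = (-1) * (k-8) (k+6) / [(k+15) (k+1)] ; factor over Q: parameters, x = (-1), and C = 1.


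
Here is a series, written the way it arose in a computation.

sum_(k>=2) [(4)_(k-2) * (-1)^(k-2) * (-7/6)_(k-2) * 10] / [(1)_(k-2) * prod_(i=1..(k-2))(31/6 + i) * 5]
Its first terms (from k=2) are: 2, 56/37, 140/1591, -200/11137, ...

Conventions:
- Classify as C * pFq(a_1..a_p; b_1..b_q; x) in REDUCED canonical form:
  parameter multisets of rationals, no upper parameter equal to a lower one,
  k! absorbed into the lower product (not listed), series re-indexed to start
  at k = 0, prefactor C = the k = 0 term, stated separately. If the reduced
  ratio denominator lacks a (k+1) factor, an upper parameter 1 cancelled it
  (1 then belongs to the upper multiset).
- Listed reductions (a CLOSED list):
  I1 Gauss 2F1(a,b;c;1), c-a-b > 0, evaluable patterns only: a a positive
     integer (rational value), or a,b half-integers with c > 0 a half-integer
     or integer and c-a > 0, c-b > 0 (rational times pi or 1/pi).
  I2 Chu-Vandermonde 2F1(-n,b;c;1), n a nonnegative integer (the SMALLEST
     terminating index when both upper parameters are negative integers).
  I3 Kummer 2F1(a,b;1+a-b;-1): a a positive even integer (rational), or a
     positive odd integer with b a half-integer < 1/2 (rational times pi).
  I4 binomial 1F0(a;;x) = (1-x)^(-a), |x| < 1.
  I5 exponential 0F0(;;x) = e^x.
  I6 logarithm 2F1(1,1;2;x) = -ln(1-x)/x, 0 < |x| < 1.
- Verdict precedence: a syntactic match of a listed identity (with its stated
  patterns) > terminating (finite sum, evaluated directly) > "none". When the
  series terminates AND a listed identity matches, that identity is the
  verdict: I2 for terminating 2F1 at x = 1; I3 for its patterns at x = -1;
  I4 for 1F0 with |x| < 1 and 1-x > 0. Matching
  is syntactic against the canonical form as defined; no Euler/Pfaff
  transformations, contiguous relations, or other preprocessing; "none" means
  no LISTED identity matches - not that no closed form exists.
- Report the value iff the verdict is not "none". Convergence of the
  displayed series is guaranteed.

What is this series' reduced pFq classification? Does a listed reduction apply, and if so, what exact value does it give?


At argument -1: a 2F1 with upper {-7/6, 4}, lower {37/6}, scaled by C = 2. Verdict (x = -1): the Kummer evaluation I3 applies (x = -1; c = 37/6 equals 1+a-b for upper {-7/6, 4}: listed pattern). Sum: 775/216.

Key observation: from the first term 2: the constant factors (C = 2) combine into one prefactor.
Step ratio: r(k) = (-1) * (k-7/6) (k+4) / [(k+37/6) (k+1)] - rational in k. x = (-1); t_0 = 2; negate the roots.
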